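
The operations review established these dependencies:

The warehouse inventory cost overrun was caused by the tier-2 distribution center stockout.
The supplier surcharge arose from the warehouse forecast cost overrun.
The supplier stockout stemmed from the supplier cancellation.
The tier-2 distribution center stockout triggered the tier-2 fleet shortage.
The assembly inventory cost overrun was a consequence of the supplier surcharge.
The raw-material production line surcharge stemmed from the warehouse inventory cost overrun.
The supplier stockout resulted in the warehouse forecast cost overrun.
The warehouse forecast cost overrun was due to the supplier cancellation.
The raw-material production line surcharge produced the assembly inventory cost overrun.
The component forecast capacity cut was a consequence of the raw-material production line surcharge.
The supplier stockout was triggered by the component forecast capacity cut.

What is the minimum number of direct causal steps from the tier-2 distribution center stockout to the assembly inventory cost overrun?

Shortest chain: the tier-2 distribution center stockout → the warehouse inventory cost overrun → the raw-material production line surcharge → the assembly inventory cost overrun.

3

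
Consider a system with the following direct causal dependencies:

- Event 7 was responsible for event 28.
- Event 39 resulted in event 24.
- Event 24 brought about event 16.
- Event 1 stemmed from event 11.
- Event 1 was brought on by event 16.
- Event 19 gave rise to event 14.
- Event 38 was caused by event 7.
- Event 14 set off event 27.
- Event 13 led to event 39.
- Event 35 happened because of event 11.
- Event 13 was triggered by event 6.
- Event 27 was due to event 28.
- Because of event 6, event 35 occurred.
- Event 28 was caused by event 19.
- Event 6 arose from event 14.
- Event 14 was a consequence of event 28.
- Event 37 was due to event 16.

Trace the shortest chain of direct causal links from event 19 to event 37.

event 19 → event 14
event 14 → event 6
event 6 → event 13
event 13 → event 39
event 39 → event 24
event 24 → event 16
event 16 → event 37
Length: 7 steps.

event 19 → event 14 → event 6 → event 13 → event 39 → event 24 → event 16 → event 37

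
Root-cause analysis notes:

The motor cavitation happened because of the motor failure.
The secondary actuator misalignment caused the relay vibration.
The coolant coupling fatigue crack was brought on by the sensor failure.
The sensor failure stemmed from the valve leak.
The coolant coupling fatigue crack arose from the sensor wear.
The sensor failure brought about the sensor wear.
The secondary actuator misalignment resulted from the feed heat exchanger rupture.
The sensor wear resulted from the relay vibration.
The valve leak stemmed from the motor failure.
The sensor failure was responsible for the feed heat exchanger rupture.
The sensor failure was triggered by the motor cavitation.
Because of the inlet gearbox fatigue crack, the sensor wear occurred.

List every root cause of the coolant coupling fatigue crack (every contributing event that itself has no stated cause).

Tracing upstream from the coolant coupling fatigue crack: the coolant coupling fatigue crack ← the sensor failure ← the valve leak ← the motor failure.
A separate upstream branch: the coolant coupling fatigue crack ← the sensor wear ← the inlet gearbox fatigue crack.
Each of those chain origins has no stated cause.

the inlet gearbox fatigue crack, the motor failure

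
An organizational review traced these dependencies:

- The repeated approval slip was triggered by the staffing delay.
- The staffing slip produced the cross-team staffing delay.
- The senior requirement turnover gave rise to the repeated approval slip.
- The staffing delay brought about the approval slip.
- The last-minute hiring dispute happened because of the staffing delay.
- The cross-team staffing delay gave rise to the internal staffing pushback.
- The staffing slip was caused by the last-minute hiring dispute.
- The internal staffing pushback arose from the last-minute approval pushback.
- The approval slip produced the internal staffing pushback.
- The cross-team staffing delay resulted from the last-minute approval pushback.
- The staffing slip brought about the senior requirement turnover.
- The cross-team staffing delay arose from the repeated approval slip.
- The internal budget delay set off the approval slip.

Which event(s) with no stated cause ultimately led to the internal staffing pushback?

the internal budget delay, the last-minute approval pushback, the staffing delay

Tracing upstream from the internal staffing pushback: the internal staffing pushback ← the approval slip ← the internal budget delay.
A separate upstream branch: the internal staffing pushback ← the approval slip ← the staffing delay.
A separate upstream branch: the internal staffing pushback ← the last-minute approval pushback.
Each of those chain origins has no stated cause.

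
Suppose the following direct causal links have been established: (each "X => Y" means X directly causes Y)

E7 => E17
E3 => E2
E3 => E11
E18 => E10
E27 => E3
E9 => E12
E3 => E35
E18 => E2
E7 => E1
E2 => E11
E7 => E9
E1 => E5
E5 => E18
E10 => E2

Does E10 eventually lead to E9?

No

E10 leads to E2, E11; E9 is not among them.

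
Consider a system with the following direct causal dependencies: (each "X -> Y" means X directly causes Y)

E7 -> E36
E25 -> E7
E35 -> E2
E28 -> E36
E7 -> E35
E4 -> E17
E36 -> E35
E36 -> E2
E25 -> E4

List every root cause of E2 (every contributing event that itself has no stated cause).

E25, E28

Tracing upstream from E2: E2 ← E36 ← E7 ← E25.
A separate upstream branch: E2 ← E36 ← E28.
Each of those chain origins has no stated cause.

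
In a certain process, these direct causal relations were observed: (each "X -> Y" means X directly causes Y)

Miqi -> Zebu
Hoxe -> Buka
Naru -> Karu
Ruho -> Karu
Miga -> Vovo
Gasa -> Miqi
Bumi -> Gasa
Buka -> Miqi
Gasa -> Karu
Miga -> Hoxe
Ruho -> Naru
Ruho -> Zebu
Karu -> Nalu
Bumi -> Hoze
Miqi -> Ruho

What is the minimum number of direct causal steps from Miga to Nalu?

Shortest chain: Miga → Hoxe → Buka → Miqi → Ruho → Karu → Nalu.

6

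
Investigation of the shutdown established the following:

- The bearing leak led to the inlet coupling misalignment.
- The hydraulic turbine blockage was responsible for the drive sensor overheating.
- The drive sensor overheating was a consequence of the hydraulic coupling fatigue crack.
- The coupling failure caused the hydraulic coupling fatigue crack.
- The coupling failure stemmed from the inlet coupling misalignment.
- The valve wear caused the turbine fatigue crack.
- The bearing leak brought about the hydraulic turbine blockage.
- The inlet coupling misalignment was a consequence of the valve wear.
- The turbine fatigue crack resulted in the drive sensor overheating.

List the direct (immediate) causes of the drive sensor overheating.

Upstream contributors include the bearing leak, the valve wear, the inlet coupling misalignment, the coupling failure, but only the hydraulic coupling fatigue crack, the hydraulic turbine blockage, the turbine fatigue crack feed directly into the drive sensor overheating.

the hydraulic coupling fatigue crack, the hydraulic turbine blockage, the turbine fatigue crack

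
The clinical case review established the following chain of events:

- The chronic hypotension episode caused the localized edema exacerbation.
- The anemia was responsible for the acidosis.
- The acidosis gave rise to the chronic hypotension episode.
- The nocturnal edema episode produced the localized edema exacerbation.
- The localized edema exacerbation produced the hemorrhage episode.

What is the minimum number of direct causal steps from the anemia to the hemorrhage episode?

Shortest chain: the anemia → the acidosis → the chronic hypotension episode → the localized edema exacerbation → the hemorrhage episode.

4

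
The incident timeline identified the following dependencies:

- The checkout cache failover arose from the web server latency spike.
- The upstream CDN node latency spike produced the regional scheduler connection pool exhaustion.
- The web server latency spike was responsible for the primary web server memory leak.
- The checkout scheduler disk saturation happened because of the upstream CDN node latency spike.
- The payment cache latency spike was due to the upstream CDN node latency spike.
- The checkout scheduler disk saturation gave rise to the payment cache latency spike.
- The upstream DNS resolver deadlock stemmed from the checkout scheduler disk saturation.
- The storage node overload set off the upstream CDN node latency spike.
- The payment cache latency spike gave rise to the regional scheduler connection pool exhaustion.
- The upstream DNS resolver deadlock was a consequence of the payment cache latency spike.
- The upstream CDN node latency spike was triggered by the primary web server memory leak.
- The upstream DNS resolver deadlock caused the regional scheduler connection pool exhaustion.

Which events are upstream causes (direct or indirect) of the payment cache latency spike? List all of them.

the checkout scheduler disk saturation, the primary web server memory leak, the storage node overload, the upstream CDN node latency spike, the web server latency spike

Immediate causes of the payment cache latency spike: the upstream CDN node latency spike, the checkout scheduler disk saturation.
Further upstream: the web server latency spike, the primary web server memory leak, the storage node overload.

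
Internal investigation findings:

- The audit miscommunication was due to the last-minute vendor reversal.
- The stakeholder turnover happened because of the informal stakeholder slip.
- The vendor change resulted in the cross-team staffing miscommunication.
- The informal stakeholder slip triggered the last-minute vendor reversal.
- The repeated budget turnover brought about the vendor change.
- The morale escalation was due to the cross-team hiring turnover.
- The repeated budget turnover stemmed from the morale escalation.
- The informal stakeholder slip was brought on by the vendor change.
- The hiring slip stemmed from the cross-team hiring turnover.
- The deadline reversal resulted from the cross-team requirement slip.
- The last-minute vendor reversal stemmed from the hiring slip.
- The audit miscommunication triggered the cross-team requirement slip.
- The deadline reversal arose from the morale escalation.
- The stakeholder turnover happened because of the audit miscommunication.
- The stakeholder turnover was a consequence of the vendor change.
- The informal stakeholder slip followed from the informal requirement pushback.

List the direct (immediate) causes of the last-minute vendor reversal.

Upstream contributors include the cross-team hiring turnover, the morale escalation, the repeated budget turnover, the vendor change, the informal requirement pushback, but only the hiring slip, the informal stakeholder slip feed directly into the last-minute vendor reversal.

the hiring slip, the informal stakeholder slip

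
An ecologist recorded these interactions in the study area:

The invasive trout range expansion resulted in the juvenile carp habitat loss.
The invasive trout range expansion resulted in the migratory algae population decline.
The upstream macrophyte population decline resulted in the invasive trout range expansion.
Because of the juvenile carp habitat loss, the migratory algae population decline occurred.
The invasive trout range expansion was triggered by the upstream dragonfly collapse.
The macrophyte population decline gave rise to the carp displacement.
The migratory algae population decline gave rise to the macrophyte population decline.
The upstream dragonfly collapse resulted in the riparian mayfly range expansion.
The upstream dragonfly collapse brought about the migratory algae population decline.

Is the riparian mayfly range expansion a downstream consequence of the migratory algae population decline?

No

The migratory algae population decline leads to the macrophyte population decline, the carp displacement; the riparian mayfly range expansion is not among them.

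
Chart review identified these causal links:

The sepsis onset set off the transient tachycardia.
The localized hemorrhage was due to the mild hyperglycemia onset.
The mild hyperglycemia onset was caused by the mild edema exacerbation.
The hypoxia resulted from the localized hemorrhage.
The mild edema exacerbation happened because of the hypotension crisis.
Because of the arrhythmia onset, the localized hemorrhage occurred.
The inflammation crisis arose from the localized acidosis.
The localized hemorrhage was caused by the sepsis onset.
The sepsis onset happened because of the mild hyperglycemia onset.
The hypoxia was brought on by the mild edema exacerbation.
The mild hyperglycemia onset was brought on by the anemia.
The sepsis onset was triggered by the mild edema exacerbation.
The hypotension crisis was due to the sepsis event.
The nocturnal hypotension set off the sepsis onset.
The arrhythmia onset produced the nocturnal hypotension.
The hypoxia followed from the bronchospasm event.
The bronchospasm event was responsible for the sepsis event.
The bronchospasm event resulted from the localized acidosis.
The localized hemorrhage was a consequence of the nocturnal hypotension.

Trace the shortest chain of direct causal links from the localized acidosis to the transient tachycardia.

the localized acidosis → the bronchospasm event
the bronchospasm event → the sepsis event
the sepsis event → the hypotension crisis
the hypotension crisis → the mild edema exacerbation
the mild edema exacerbation → the sepsis onset
the sepsis onset → the transient tachycardia
Length: 6 steps.

the localized acidosis → the bronchospasm event → the sepsis event → the hypotension crisis → the mild edema exacerbation → the sepsis onset → the transient tachycardia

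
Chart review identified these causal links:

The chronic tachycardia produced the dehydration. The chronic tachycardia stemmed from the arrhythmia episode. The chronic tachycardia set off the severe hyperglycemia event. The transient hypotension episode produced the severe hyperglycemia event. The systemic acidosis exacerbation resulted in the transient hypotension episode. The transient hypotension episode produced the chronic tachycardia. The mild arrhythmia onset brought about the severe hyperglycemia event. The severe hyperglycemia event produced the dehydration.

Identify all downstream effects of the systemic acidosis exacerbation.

Direct effects: the transient hypotension episode.
2 steps out: the chronic tachycardia, the severe hyperglycemia event.
3 steps out: the dehydration.
Not reachable from it: the arrhythmia episode, the mild arrhythmia onset.

the chronic tachycardia, the dehydration, the severe hyperglycemia event, the transient hypotension episode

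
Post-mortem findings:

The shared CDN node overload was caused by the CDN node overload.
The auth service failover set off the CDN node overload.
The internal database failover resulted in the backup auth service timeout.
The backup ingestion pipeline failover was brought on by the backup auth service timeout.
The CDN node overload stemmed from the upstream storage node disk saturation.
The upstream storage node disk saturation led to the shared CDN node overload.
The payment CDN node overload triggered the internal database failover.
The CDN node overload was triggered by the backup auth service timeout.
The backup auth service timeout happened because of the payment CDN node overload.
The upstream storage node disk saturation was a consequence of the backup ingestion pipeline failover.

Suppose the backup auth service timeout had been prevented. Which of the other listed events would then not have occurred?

the backup ingestion pipeline failover, the upstream storage node disk saturation

Downstream of the backup auth service timeout: the backup ingestion pipeline failover, the upstream storage node disk saturation, the CDN node overload, the shared CDN node overload.
Of those, still caused via another path: the CDN node overload, the shared CDN node overload.
The remainder have no surviving cause.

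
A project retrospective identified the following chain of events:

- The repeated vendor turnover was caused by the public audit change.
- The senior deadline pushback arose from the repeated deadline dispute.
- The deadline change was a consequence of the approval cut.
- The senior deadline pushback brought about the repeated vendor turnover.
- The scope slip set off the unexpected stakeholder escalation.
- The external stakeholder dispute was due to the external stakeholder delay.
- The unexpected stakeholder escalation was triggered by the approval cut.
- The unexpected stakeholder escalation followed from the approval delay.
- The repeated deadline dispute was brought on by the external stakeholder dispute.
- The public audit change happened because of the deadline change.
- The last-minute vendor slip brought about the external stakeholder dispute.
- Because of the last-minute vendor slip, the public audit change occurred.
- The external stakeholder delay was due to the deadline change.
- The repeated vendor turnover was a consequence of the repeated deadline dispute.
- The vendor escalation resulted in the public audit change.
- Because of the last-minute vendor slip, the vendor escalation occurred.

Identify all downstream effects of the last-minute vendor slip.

the external stakeholder dispute, the public audit change, the repeated deadline dispute, the repeated vendor turnover, the senior deadline pushback, the vendor escalation

Direct effects: the external stakeholder dispute, the vendor escalation, the public audit change.
2 steps out: the repeated deadline dispute, the repeated vendor turnover.
3 steps out: the senior deadline pushback.
Not reachable from it: the approval cut, the scope slip, the deadline change, the external stakeholder delay, the approval delay, the unexpected stakeholder escalation.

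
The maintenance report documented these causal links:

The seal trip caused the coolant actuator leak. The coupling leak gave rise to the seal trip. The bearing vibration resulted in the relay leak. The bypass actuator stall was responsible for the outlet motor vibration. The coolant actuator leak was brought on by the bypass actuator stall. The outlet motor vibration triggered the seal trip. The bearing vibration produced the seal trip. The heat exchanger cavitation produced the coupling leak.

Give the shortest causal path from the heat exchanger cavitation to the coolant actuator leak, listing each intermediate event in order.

the heat exchanger cavitation → the coupling leak → the seal trip → the coolant actuator leak

the heat exchanger cavitation → the coupling leak
the coupling leak → the seal trip
the seal trip → the coolant actuator leak
Length: 3 steps.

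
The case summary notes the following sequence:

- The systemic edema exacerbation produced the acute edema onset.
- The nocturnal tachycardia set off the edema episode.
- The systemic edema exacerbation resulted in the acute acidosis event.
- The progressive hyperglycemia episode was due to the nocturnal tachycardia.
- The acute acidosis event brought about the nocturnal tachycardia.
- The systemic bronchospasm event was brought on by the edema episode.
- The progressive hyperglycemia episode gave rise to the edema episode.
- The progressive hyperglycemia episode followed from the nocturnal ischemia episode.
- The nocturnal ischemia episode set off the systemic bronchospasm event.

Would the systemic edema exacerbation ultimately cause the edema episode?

There is a causal chain: the systemic edema exacerbation → the acute acidosis event → the nocturnal tachycardia → the edema episode.

Yes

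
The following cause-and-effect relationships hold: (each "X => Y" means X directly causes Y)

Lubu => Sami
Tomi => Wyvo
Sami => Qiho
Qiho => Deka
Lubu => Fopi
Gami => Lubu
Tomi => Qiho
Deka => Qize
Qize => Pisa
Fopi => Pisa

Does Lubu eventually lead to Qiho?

There is a causal chain: Lubu → Sami → Qiho.

Yes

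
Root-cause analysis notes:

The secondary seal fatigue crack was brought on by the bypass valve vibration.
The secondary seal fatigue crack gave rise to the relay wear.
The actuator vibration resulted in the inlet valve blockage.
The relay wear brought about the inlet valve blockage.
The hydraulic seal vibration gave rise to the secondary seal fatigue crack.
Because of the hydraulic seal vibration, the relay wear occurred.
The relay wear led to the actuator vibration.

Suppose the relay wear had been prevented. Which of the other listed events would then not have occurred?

Downstream of the relay wear: the actuator vibration, the inlet valve blockage.

the actuator vibration, the inlet valve blockage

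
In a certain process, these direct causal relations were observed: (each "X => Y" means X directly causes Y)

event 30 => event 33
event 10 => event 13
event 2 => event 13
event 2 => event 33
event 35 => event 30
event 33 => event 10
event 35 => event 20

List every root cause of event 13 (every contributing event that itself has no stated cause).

Tracing upstream from event 13: event 13 ← event 10 ← event 33 ← event 30 ← event 35.
A separate upstream branch: event 13 ← event 2.
Each of those chain origins has no stated cause.

event 2, event 35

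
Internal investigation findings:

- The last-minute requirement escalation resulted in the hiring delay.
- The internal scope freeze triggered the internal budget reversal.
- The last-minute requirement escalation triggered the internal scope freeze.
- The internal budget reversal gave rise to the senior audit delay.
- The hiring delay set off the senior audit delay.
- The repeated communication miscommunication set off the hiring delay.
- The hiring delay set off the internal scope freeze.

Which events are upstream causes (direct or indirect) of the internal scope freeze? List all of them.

the hiring delay, the last-minute requirement escalation, the repeated communication miscommunication

Immediate causes of the internal scope freeze: the last-minute requirement escalation, the hiring delay.
Further upstream: the repeated communication miscommunication.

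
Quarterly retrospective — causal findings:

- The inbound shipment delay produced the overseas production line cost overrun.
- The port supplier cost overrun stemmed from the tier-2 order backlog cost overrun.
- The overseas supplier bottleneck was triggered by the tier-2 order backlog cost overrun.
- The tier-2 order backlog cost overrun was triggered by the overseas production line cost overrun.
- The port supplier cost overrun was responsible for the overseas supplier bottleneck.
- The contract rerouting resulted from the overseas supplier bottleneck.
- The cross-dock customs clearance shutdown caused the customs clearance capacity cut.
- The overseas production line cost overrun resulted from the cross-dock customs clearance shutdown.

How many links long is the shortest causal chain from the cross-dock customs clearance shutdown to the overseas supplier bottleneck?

3

Shortest chain: the cross-dock customs clearance shutdown → the overseas production line cost overrun → the tier-2 order backlog cost overrun → the overseas supplier bottleneck.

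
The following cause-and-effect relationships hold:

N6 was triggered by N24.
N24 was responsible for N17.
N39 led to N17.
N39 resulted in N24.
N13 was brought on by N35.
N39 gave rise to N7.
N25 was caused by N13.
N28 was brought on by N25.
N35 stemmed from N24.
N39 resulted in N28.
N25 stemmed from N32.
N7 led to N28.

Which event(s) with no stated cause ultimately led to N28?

N32, N39

Tracing upstream from N28: N28 ← N39.
A separate upstream branch: N28 ← N25 ← N32.
Each of those chain origins has no stated cause.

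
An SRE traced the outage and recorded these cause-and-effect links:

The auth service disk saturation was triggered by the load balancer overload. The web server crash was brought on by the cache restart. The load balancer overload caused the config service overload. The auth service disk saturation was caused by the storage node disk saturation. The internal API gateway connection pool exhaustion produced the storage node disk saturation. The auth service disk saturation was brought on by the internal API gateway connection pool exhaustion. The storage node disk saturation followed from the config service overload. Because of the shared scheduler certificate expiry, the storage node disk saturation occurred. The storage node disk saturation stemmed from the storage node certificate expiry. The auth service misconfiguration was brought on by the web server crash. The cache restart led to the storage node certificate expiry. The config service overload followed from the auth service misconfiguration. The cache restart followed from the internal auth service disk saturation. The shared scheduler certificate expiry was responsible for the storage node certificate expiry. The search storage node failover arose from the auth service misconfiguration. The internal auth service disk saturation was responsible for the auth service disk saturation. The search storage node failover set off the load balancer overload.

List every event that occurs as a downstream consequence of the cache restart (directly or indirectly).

the auth service disk saturation, the auth service misconfiguration, the config service overload, the load balancer overload, the search storage node failover, the storage node certificate expiry, the storage node disk saturation, the web server crash

Direct effects: the web server crash, the storage node certificate expiry.
2 steps out: the auth service misconfiguration, the storage node disk saturation.
3 steps out: the search storage node failover, the config service overload, the auth service disk saturation.
4 steps out: the load balancer overload.
Not reachable from it: the internal auth service disk saturation, the shared scheduler certificate expiry, the internal API gateway connection pool exhaustion.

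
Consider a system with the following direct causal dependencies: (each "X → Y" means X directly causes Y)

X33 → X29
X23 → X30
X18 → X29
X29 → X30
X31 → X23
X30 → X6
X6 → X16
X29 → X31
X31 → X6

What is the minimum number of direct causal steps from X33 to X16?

Shortest chain: X33 → X29 → X31 → X6 → X16.

4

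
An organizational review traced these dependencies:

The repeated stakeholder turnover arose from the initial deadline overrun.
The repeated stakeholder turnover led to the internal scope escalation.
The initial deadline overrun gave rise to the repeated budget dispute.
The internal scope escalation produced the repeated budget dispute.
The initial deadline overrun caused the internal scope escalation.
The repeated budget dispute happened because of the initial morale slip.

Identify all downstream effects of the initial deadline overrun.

Direct effects: the repeated stakeholder turnover, the internal scope escalation, the repeated budget dispute.
Not reachable from it: the initial morale slip.

the internal scope escalation, the repeated budget dispute, the repeated stakeholder turnover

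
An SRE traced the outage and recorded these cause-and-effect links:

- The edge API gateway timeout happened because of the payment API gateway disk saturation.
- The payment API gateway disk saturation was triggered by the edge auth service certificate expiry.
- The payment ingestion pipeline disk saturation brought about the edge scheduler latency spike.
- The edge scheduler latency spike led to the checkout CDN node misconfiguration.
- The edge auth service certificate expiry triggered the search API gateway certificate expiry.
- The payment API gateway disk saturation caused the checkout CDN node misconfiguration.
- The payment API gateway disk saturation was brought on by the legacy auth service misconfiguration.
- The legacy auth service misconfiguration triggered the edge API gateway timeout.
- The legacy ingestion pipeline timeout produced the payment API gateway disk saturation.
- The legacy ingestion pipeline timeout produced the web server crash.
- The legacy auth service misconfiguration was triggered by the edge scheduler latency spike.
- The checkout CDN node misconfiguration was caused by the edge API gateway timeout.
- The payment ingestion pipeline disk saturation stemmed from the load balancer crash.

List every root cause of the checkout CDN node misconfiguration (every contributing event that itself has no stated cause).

the edge auth service certificate expiry, the legacy ingestion pipeline timeout, the load balancer crash

Tracing upstream from the checkout CDN node misconfiguration: the checkout CDN node misconfiguration ← the payment API gateway disk saturation ← the edge auth service certificate expiry.
A separate upstream branch: the checkout CDN node misconfiguration ← the payment API gateway disk saturation ← the legacy ingestion pipeline timeout.
A separate upstream branch: the checkout CDN node misconfiguration ← the edge scheduler latency spike ← the payment ingestion pipeline disk saturation ← the load balancer crash.
Each of those chain origins has no stated cause.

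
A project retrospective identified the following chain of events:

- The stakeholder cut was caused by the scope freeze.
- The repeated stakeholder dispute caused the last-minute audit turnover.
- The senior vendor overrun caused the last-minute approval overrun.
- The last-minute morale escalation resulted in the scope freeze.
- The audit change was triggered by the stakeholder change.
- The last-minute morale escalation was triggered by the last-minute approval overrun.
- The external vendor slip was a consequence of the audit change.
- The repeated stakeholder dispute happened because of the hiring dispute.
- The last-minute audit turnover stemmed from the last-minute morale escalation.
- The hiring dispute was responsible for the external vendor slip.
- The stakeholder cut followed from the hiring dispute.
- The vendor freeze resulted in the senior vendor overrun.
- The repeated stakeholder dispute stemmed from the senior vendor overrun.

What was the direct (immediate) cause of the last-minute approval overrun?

the senior vendor overrun

Upstream contributors include the vendor freeze, but only the senior vendor overrun feeds directly into the last-minute approval overrun.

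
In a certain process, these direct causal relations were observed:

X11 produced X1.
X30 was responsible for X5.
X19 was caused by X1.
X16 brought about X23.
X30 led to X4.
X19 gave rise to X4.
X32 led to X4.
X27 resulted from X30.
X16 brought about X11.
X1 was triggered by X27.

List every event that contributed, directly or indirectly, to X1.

Immediate causes of X1: X11, X27.
Further upstream: X16, X30.

X11, X16, X27, X30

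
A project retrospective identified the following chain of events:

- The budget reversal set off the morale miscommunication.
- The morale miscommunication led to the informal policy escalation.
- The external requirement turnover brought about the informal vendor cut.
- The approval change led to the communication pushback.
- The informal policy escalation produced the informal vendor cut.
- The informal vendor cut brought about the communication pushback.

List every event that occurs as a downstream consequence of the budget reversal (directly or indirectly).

Direct effects: the morale miscommunication.
2 steps out: the informal policy escalation.
3 steps out: the informal vendor cut.
4 steps out: the communication pushback.
Not reachable from it: the external requirement turnover, the approval change.

the communication pushback, the informal policy escalation, the informal vendor cut, the morale miscommunication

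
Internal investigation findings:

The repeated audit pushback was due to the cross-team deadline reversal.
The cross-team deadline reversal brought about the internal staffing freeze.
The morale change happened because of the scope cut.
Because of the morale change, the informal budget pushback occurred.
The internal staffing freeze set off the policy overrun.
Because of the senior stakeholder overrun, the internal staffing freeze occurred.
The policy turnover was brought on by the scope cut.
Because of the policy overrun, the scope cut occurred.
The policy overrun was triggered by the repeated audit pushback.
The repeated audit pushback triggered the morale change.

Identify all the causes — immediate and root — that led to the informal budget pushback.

Immediate cause of the informal budget pushback: the morale change.
Further upstream: the cross-team deadline reversal, the internal staffing freeze, the repeated audit pushback, the policy overrun, the scope cut, the senior stakeholder overrun.

the cross-team deadline reversal, the internal staffing freeze, the morale change, the policy overrun, the repeated audit pushback, the scope cut, the senior stakeholder overrun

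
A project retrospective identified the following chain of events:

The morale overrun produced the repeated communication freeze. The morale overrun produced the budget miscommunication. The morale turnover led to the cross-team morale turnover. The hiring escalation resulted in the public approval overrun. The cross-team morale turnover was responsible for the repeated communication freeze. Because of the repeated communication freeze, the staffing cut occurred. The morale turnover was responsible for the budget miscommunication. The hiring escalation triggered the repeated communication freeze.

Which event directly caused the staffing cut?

the repeated communication freeze

Upstream contributors include the morale turnover, the cross-team morale turnover, the hiring escalation, the morale overrun, but only the repeated communication freeze feeds directly into the staffing cut.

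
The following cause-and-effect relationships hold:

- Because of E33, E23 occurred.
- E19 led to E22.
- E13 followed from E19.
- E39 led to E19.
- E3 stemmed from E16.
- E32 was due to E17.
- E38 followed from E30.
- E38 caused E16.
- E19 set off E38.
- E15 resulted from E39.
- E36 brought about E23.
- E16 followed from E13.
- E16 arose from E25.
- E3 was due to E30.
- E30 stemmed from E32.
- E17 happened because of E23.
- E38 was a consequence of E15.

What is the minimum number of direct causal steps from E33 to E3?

Shortest chain: E33 → E23 → E17 → E32 → E30 → E3.

5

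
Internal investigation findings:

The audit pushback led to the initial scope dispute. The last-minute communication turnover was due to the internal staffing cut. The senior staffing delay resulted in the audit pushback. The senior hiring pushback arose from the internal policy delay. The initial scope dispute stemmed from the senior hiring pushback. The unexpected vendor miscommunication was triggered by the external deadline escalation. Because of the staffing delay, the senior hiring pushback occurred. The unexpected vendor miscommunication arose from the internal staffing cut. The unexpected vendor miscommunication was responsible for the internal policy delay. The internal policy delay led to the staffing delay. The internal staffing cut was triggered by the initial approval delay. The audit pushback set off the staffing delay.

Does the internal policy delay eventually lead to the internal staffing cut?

The internal policy delay leads to the staffing delay, the senior hiring pushback, the initial scope dispute; the internal staffing cut is not among them.

No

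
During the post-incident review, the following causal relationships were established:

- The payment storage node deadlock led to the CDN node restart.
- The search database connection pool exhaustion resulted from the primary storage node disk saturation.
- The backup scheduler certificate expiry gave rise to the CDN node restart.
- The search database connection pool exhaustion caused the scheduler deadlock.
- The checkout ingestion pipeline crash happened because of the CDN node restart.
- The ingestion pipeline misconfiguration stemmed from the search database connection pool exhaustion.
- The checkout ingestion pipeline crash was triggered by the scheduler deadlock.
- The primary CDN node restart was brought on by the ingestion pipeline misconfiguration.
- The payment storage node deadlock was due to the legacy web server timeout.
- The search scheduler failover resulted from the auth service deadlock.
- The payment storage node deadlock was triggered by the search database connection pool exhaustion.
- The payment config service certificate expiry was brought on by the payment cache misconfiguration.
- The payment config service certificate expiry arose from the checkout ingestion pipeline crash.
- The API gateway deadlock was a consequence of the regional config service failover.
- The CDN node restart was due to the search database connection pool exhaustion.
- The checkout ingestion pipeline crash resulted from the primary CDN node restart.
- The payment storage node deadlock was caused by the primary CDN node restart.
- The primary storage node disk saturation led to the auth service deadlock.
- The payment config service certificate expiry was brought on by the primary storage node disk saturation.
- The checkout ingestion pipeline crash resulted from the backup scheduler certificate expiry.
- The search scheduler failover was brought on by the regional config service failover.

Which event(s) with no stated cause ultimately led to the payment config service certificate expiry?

Tracing upstream from the payment config service certificate expiry: the payment config service certificate expiry ← the primary storage node disk saturation.
A separate upstream branch: the payment config service certificate expiry ← the checkout ingestion pipeline crash ← the backup scheduler certificate expiry.
A separate upstream branch: the payment config service certificate expiry ← the checkout ingestion pipeline crash ← the CDN node restart ← the payment storage node deadlock ← the legacy web server timeout.
A separate upstream branch: the payment config service certificate expiry ← the payment cache misconfiguration.
Each of those chain origins has no stated cause.

the backup scheduler certificate expiry, the legacy web server timeout, the payment cache misconfiguration, the primary storage node disk saturation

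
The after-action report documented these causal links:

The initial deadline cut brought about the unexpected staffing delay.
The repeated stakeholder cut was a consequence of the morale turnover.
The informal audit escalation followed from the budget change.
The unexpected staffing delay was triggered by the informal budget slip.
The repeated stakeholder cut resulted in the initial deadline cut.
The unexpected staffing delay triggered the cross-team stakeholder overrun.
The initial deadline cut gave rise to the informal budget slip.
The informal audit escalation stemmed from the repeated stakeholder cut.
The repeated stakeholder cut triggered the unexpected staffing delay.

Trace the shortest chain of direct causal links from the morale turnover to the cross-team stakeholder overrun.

the morale turnover → the repeated stakeholder cut → the unexpected staffing delay → the cross-team stakeholder overrun

the morale turnover → the repeated stakeholder cut
the repeated stakeholder cut → the unexpected staffing delay
the unexpected staffing delay → the cross-team stakeholder overrun
Length: 3 steps.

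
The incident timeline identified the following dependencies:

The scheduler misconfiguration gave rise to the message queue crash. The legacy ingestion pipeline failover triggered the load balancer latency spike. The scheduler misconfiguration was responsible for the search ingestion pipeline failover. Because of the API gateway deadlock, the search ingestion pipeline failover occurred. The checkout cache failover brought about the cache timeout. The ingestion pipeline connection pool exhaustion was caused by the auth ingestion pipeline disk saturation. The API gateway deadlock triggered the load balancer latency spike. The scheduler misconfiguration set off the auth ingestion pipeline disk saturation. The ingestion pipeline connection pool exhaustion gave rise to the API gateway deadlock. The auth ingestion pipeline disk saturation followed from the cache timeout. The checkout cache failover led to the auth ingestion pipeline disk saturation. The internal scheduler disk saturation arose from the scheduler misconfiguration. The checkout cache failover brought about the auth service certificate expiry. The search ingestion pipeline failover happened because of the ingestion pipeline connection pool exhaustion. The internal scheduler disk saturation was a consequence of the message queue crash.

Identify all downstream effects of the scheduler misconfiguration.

the API gateway deadlock, the auth ingestion pipeline disk saturation, the ingestion pipeline connection pool exhaustion, the internal scheduler disk saturation, the load balancer latency spike, the message queue crash, the search ingestion pipeline failover

Direct effects: the message queue crash, the auth ingestion pipeline disk saturation, the internal scheduler disk saturation, the search ingestion pipeline failover.
2 steps out: the ingestion pipeline connection pool exhaustion.
3 steps out: the API gateway deadlock.
4 steps out: the load balancer latency spike.
Not reachable from it: the checkout cache failover, the auth service certificate expiry, the cache timeout, the legacy ingestion pipeline failover.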